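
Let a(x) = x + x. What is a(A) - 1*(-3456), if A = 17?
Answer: 3490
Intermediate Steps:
a(x) = 2*x
a(A) - 1*(-3456) = 2*17 - 1*(-3456) = 34 + 3456 = 3490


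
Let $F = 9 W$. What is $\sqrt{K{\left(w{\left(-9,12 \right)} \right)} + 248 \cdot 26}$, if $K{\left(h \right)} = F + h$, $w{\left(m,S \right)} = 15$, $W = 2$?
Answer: $\sqrt{6481} \approx 80.505$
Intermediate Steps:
$F = 18$ ($F = 9 \cdot 2 = 18$)
$K{\left(h \right)} = 18 + h$
$\sqrt{K{\left(w{\left(-9,12 \right)} \right)} + 248 \cdot 26} = \sqrt{\left(18 + 15\right) + 248 \cdot 26} = \sqrt{33 + 6448} = \sqrt{6481}$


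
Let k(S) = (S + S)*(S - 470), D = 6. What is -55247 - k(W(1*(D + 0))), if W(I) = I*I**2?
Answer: 54481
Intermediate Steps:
W(I) = I**3
k(S) = 2*S*(-470 + S) (k(S) = (2*S)*(-470 + S) = 2*S*(-470 + S))
-55247 - k(W(1*(D + 0))) = -55247 - 2*(1*(6 + 0))**3*(-470 + (1*(6 + 0))**3) = -55247 - 2*(1*6)**3*(-470 + (1*6)**3) = -55247 - 2*6**3*(-470 + 6**3) = -55247 - 2*216*(-470 + 216) = -55247 - 2*216*(-254) = -55247 - 1*(-109728) = -55247 + 109728 = 54481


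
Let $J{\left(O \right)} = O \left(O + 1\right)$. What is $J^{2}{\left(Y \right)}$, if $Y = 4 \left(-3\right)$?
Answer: $17424$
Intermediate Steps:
$Y = -12$
$J{\left(O \right)} = O \left(1 + O\right)$
$J^{2}{\left(Y \right)} = \left(- 12 \left(1 - 12\right)\right)^{2} = \left(\left(-12\right) \left(-11\right)\right)^{2} = 132^{2} = 17424$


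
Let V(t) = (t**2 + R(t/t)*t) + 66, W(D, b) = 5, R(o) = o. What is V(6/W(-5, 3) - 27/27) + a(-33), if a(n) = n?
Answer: 831/25 ≈ 33.240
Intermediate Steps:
V(t) = 66 + t + t**2 (V(t) = (t**2 + (t/t)*t) + 66 = (t**2 + 1*t) + 66 = (t**2 + t) + 66 = (t + t**2) + 66 = 66 + t + t**2)
V(6/W(-5, 3) - 27/27) + a(-33) = (66 + (6/5 - 27/27) + (6/5 - 27/27)**2) - 33 = (66 + (6*(1/5) - 27*1/27) + (6*(1/5) - 27*1/27)**2) - 33 = (66 + (6/5 - 1) + (6/5 - 1)**2) - 33 = (66 + 1/5 + (1/5)**2) - 33 = (66 + 1/5 + 1/25) - 33 = 1656/25 - 33 = 831/25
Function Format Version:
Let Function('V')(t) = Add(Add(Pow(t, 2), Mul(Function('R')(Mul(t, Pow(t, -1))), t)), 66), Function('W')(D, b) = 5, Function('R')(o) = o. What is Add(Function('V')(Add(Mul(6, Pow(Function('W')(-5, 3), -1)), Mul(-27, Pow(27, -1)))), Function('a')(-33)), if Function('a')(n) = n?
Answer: Rational(831, 25) ≈ 33.240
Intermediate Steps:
Function('V')(t) = Add(66, t, Pow(t, 2)) (Function('V')(t) = Add(Add(Pow(t, 2), Mul(Mul(t, Pow(t, -1)), t)), 66) = Add(Add(Pow(t, 2), Mul(1, t)), 66) = Add(Add(Pow(t, 2), t), 66) = Add(Add(t, Pow(t, 2)), 66) = Add(66, t, Pow(t, 2)))
Add(Function('V')(Add(Mul(6, Pow(Function('W')(-5, 3), -1)), Mul(-27, Pow(27, -1)))), Function('a')(-33)) = Add(Add(66, Add(Mul(6, Pow(5, -1)), Mul(-27, Pow(27, -1))), Pow(Add(Mul(6, Pow(5, -1)), Mul(-27, Pow(27, -1))), 2)), -33) = Add(Add(66, Add(Mul(6, Rational(1, 5)), Mul(-27, Rational(1, 27))), Pow(Add(Mul(6, Rational(1, 5)), Mul(-27, Rational(1, 27))), 2)), -33) = Add(Add(66, Add(Rational(6, 5), -1), Pow(Add(Rational(6, 5), -1), 2)), -33) = Add(Add(66, Rational(1, 5), Pow(Rational(1, 5), 2)), -33) = Add(Add(66, Rational(1, 5), Rational(1, 25)), -33) = Add(Rational(1656, 25), -33) = Rational(831, 25)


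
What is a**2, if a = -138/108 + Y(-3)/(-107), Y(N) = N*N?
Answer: 6880129/3709476 ≈ 1.8547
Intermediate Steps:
Y(N) = N**2
a = -2623/1926 (a = -138/108 + (-3)**2/(-107) = -138*1/108 + 9*(-1/107) = -23/18 - 9/107 = -2623/1926 ≈ -1.3619)
a**2 = (-2623/1926)**2 = 6880129/3709476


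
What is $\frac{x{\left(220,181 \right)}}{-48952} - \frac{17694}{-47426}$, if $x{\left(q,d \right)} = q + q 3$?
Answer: $\frac{51526363}{145099847} \approx 0.35511$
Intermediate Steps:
$x{\left(q,d \right)} = 4 q$ ($x{\left(q,d \right)} = q + 3 q = 4 q$)
$\frac{x{\left(220,181 \right)}}{-48952} - \frac{17694}{-47426} = \frac{4 \cdot 220}{-48952} - \frac{17694}{-47426} = 880 \left(- \frac{1}{48952}\right) - - \frac{8847}{23713} = - \frac{110}{6119} + \frac{8847}{23713} = \frac{51526363}{145099847}$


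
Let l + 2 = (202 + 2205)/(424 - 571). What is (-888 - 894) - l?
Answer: -259253/147 ≈ -1763.6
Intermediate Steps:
l = -2701/147 (l = -2 + (202 + 2205)/(424 - 571) = -2 + 2407/(-147) = -2 + 2407*(-1/147) = -2 - 2407/147 = -2701/147 ≈ -18.374)
(-888 - 894) - l = (-888 - 894) - 1*(-2701/147) = -1782 + 2701/147 = -259253/147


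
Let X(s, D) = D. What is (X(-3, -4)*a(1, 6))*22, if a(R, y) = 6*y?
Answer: -3168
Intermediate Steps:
(X(-3, -4)*a(1, 6))*22 = -24*6*22 = -4*36*22 = -144*22 = -3168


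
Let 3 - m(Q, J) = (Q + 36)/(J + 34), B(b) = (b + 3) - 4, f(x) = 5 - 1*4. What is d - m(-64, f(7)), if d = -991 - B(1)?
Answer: -4974/5 ≈ -994.80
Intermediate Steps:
f(x) = 1 (f(x) = 5 - 4 = 1)
B(b) = -1 + b (B(b) = (3 + b) - 4 = -1 + b)
d = -991 (d = -991 - (-1 + 1) = -991 - 1*0 = -991 + 0 = -991)
m(Q, J) = 3 - (36 + Q)/(34 + J) (m(Q, J) = 3 - (Q + 36)/(J + 34) = 3 - (36 + Q)/(34 + J))
d - m(-64, f(7)) = -991 - (66 - 1*(-64) + 3*1)/(34 + 1) = -991 - (66 + 64 + 3)/35 = -991 - 133/35 = -991 - 1*19/5 = -991 - 19/5 = -4974/5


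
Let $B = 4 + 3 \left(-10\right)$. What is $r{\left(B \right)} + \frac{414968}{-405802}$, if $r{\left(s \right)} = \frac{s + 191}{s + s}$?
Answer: $- \frac{44267833}{10550852} \approx -4.1957$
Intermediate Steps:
$B = -26$ ($B = 4 - 30 = -26$)
$r{\left(s \right)} = \frac{191 + s}{2 s}$
$r{\left(B \right)} + \frac{414968}{-405802} = \frac{191 - 26}{2 \left(-26\right)} + \frac{414968}{-405802} = \frac{1}{2} \left(- \frac{1}{26}\right) 165 + 414968 \left(- \frac{1}{405802}\right) = - \frac{165}{52} - \frac{207484}{202901} = - \frac{44267833}{10550852}$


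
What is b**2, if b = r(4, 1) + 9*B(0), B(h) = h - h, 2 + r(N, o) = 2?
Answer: 0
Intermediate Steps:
r(N, o) = 0 (r(N, o) = -2 + 2 = 0)
B(h) = 0
b = 0 (b = 0 + 9*0 = 0 + 0 = 0)
b**2 = 0**2 = 0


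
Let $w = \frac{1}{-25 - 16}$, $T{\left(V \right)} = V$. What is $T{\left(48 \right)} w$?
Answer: $- \frac{48}{41} \approx -1.1707$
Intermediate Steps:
$w = - \frac{1}{41}$ ($w = \frac{1}{-41} = - \frac{1}{41} \approx -0.02439$)
$T{\left(48 \right)} w = 48 \left(- \frac{1}{41}\right) = - \frac{48}{41}$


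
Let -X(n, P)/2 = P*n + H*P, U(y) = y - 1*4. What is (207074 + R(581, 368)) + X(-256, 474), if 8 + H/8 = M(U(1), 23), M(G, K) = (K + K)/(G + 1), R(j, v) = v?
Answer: 685234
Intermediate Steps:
U(y) = -4 + y (U(y) = y - 4 = -4 + y)
M(G, K) = 2*K/(1 + G) (M(G, K) = (2*K)/(1 + G) = 2*K/(1 + G))
H = -248 (H = -64 + 8*(2*23/(1 + (-4 + 1))) = -64 + 8*(2*23/(1 - 3)) = -64 + 8*(2*23/(-2)) = -64 + 8*(2*23*(-½)) = -64 + 8*(-23) = -64 - 184 = -248)
X(n, P) = 496*P - 2*P*n (X(n, P) = -2*(P*n - 248*P) = -2*(-248*P + P*n) = 496*P - 2*P*n)
(207074 + R(581, 368)) + X(-256, 474) = (207074 + 368) + 2*474*(248 - 1*(-256)) = 207442 + 2*474*(248 + 256) = 207442 + 2*474*504 = 207442 + 477792 = 685234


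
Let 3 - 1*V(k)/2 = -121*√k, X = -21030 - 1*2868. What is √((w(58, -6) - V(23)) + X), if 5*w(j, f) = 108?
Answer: √(-597060 - 6050*√23)/5 ≈ 158.25*I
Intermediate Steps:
w(j, f) = 108/5 (w(j, f) = (⅕)*108 = 108/5)
X = -23898 (X = -21030 - 2868 = -23898)
V(k) = 6 + 242*√k (V(k) = 6 - (-242)*√k = 6 + 242*√k)
√((w(58, -6) - V(23)) + X) = √((108/5 - (6 + 242*√23)) - 23898) = √((108/5 + (-6 - 242*√23)) - 23898) = √((78/5 - 242*√23) - 23898) = √(-119412/5 - 242*√23)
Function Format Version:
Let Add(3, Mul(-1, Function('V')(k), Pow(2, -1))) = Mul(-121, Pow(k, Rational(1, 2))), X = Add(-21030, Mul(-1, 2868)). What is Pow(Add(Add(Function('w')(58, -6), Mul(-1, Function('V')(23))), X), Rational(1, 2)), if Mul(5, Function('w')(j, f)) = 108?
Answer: Mul(Rational(1, 5), Pow(Add(-597060, Mul(-6050, Pow(23, Rational(1, 2)))), Rational(1, 2))) ≈ Mul(158.25, I)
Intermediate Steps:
Function('w')(j, f) = Rational(108, 5) (Function('w')(j, f) = Mul(Rational(1, 5), 108) = Rational(108, 5))
X = -23898 (X = Add(-21030, -2868) = -23898)
Function('V')(k) = Add(6, Mul(242, Pow(k, Rational(1, 2)))) (Function('V')(k) = Add(6, Mul(-2, Mul(-121, Pow(k, Rational(1, 2))))) = Add(6, Mul(242, Pow(k, Rational(1, 2)))))
Pow(Add(Add(Function('w')(58, -6), Mul(-1, Function('V')(23))), X), Rational(1, 2)) = Pow(Add(Add(Rational(108, 5), Mul(-1, Add(6, Mul(242, Pow(23, Rational(1, 2)))))), -23898), Rational(1, 2)) = Pow(Add(Add(Rational(108, 5), Add(-6, Mul(-242, Pow(23, Rational(1, 2))))), -23898), Rational(1, 2)) = Pow(Add(Add(Rational(78, 5), Mul(-242, Pow(23, Rational(1, 2)))), -23898), Rational(1, 2)) = Pow(Add(Rational(-119412, 5), Mul(-242, Pow(23, Rational(1, 2)))), Rational(1, 2))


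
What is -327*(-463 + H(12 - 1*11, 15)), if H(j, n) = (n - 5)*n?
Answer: 102351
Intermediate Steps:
H(j, n) = n*(-5 + n) (H(j, n) = (-5 + n)*n = n*(-5 + n))
-327*(-463 + H(12 - 1*11, 15)) = -327*(-463 + 15*(-5 + 15)) = -327*(-463 + 15*10) = -327*(-463 + 150) = -327*(-313) = 102351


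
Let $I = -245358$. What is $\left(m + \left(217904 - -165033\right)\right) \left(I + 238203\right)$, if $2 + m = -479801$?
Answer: $693076230$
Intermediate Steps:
$m = -479803$ ($m = -2 - 479801 = -479803$)
$\left(m + \left(217904 - -165033\right)\right) \left(I + 238203\right) = \left(-479803 + \left(217904 - -165033\right)\right) \left(-245358 + 238203\right) = \left(-479803 + \left(217904 + 165033\right)\right) \left(-7155\right) = \left(-479803 + 382937\right) \left(-7155\right) = \left(-96866\right) \left(-7155\right) = 693076230$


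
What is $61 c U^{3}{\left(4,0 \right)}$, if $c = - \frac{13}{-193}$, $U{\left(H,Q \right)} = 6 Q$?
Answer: $0$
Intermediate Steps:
$c = \frac{13}{193}$ ($c = \left(-13\right) \left(- \frac{1}{193}\right) = \frac{13}{193} \approx 0.067358$)
$61 c U^{3}{\left(4,0 \right)} = 61 \cdot \frac{13}{193} \left(6 \cdot 0\right)^{3} = \frac{793 \cdot 0^{3}}{193} = \frac{793}{193} \cdot 0 = 0$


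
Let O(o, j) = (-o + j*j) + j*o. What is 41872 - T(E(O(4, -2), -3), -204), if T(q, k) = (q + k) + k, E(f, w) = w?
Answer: 42283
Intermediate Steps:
O(o, j) = j**2 - o + j*o (O(o, j) = (-o + j**2) + j*o = (j**2 - o) + j*o = j**2 - o + j*o)
T(q, k) = q + 2*k (T(q, k) = (k + q) + k = q + 2*k)
41872 - T(E(O(4, -2), -3), -204) = 41872 - (-3 + 2*(-204)) = 41872 - (-3 - 408) = 41872 - 1*(-411) = 41872 + 411 = 42283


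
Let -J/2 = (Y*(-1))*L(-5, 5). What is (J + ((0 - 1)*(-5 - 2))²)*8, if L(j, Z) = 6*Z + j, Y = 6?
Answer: 2792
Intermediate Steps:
L(j, Z) = j + 6*Z
J = 300 (J = -2*6*(-1)*(-5 + 6*5) = -(-12)*(-5 + 30) = -(-12)*25 = -2*(-150) = 300)
(J + ((0 - 1)*(-5 - 2))²)*8 = (300 + ((0 - 1)*(-5 - 2))²)*8 = (300 + (-1*(-7))²)*8 = (300 + 7²)*8 = (300 + 49)*8 = 349*8 = 2792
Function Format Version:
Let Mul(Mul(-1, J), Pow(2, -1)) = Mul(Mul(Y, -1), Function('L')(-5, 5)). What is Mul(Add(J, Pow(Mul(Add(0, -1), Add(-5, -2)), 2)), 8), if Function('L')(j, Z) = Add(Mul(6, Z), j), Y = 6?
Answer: 2792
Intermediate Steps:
Function('L')(j, Z) = Add(j, Mul(6, Z))
J = 300 (J = Mul(-2, Mul(Mul(6, -1), Add(-5, Mul(6, 5)))) = Mul(-2, Mul(-6, Add(-5, 30))) = Mul(-2, Mul(-6, 25)) = Mul(-2, -150) = 300)
Mul(Add(J, Pow(Mul(Add(0, -1), Add(-5, -2)), 2)), 8) = Mul(Add(300, Pow(Mul(Add(0, -1), Add(-5, -2)), 2)), 8) = Mul(Add(300, Pow(Mul(-1, -7), 2)), 8) = Mul(Add(300, Pow(7, 2)), 8) = Mul(Add(300, 49), 8) = Mul(349, 8) = 2792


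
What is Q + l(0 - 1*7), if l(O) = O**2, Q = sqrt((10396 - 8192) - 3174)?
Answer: 49 + I*sqrt(970) ≈ 49.0 + 31.145*I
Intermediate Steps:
Q = I*sqrt(970) (Q = sqrt(2204 - 3174) = sqrt(-970) = I*sqrt(970) ≈ 31.145*I)
Q + l(0 - 1*7) = I*sqrt(970) + (0 - 1*7)**2 = I*sqrt(970) + (0 - 7)**2 = I*sqrt(970) + (-7)**2 = I*sqrt(970) + 49 = 49 + I*sqrt(970)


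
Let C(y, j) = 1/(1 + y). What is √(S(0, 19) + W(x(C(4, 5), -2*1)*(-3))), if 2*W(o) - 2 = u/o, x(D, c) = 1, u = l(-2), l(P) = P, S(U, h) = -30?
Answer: I*√258/3 ≈ 5.3541*I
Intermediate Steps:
u = -2
W(o) = 1 - 1/o (W(o) = 1 + (-2/o)/2 = 1 - 1/o)
√(S(0, 19) + W(x(C(4, 5), -2*1)*(-3))) = √(-30 + (-1 + 1*(-3))/((1*(-3)))) = √(-30 + (-1 - 3)/(-3)) = √(-30 - ⅓*(-4)) = √(-30 + 4/3) = √(-86/3) = I*√258/3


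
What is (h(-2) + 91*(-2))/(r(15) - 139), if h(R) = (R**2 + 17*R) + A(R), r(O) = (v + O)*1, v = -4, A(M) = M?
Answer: 107/64 ≈ 1.6719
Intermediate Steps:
r(O) = -4 + O (r(O) = (-4 + O)*1 = -4 + O)
h(R) = R**2 + 18*R (h(R) = (R**2 + 17*R) + R = R**2 + 18*R)
(h(-2) + 91*(-2))/(r(15) - 139) = (-2*(18 - 2) + 91*(-2))/((-4 + 15) - 139) = (-2*16 - 182)/(11 - 139) = (-32 - 182)/(-128) = -214*(-1/128) = 107/64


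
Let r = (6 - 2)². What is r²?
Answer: 256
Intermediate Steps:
r = 16 (r = 4² = 16)
r² = 16² = 256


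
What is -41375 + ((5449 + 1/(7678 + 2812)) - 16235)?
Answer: -547168889/10490 ≈ -52161.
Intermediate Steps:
-41375 + ((5449 + 1/(7678 + 2812)) - 16235) = -41375 + ((5449 + 1/10490) - 16235) = -41375 + (57160011/10490 - 16235) = -41375 - 113145139/10490 = -547168889/10490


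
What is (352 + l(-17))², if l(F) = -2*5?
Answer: 116964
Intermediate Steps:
l(F) = -10
(352 + l(-17))² = (352 - 10)² = 342² = 116964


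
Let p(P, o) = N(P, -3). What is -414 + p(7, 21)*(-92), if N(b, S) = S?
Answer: -138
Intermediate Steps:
p(P, o) = -3
-414 + p(7, 21)*(-92) = -414 - 3*(-92) = -414 + 276 = -138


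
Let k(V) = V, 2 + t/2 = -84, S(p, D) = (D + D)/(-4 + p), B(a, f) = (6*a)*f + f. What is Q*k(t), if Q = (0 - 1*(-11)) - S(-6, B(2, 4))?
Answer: -18404/5 ≈ -3680.8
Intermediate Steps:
B(a, f) = f + 6*a*f (B(a, f) = 6*a*f + f = f + 6*a*f)
S(p, D) = 2*D/(-4 + p) (S(p, D) = (2*D)/(-4 + p) = 2*D/(-4 + p))
t = -172 (t = -4 + 2*(-84) = -4 - 168 = -172)
Q = 107/5 (Q = (0 - 1*(-11)) - 2*4*(1 + 6*2)/(-4 - 6) = (0 + 11) - 2*4*(1 + 12)/(-10) = 11 - 2*4*13*(-1)/10 = 11 - 2*52*(-1)/10 = 11 - 1*(-52/5) = 11 + 52/5 = 107/5 ≈ 21.400)
Q*k(t) = (107/5)*(-172) = -18404/5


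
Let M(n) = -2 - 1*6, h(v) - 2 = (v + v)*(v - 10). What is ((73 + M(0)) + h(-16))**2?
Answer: 808201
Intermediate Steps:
h(v) = 2 + 2*v*(-10 + v) (h(v) = 2 + (v + v)*(v - 10) = 2 + (2*v)*(-10 + v) = 2 + 2*v*(-10 + v))
M(n) = -8 (M(n) = -2 - 6 = -8)
((73 + M(0)) + h(-16))**2 = ((73 - 8) + (2 - 20*(-16) + 2*(-16)**2))**2 = (65 + (2 + 320 + 2*256))**2 = (65 + (2 + 320 + 512))**2 = (65 + 834)**2 = 899**2 = 808201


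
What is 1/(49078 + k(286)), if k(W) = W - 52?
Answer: 1/49312 ≈ 2.0279e-5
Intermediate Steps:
k(W) = -52 + W
1/(49078 + k(286)) = 1/(49078 + (-52 + 286)) = 1/(49078 + 234) = 1/49312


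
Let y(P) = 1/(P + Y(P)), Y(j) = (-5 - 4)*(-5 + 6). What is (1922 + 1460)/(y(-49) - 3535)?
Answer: -196156/205031 ≈ -0.95671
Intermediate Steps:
Y(j) = -9 (Y(j) = -9*1 = -9)
y(P) = 1/(-9 + P) (y(P) = 1/(P - 9) = 1/(-9 + P))
(1922 + 1460)/(y(-49) - 3535) = (1922 + 1460)/(1/(-9 - 49) - 3535) = 3382/(1/(-58) - 3535) = 3382/(-1/58 - 3535) = 3382/(-205031/58) = 3382*(-58/205031) = -196156/205031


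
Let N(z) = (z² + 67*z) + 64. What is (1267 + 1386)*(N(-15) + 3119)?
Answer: 6375159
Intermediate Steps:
N(z) = 64 + z² + 67*z
(1267 + 1386)*(N(-15) + 3119) = (1267 + 1386)*((64 + (-15)² + 67*(-15)) + 3119) = 2653*((64 + 225 - 1005) + 3119) = 2653*(-716 + 3119) = 2653*2403 = 6375159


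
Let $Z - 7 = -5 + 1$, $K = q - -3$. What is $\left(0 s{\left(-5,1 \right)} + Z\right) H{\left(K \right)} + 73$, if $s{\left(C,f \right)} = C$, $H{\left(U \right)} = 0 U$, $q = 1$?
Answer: $73$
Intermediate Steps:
$K = 4$ ($K = 1 - -3 = 1 + 3 = 4$)
$Z = 3$ ($Z = 7 + \left(-5 + 1\right) = 7 - 4 = 3$)
$H{\left(U \right)} = 0$
$\left(0 s{\left(-5,1 \right)} + Z\right) H{\left(K \right)} + 73 = \left(0 \left(-5\right) + 3\right) 0 + 73 = \left(0 + 3\right) 0 + 73 = 3 \cdot 0 + 73 = 0 + 73 = 73$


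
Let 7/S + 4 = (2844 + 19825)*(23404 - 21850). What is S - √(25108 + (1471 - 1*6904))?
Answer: 7/35227622 - 5*√787 ≈ -140.27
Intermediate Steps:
S = 7/35227622 (S = 7/(-4 + (2844 + 19825)*(23404 - 21850)) = 7/(-4 + 22669*1554) = 7/(-4 + 35227626) = 7/35227622 ≈ 1.9871e-7)
S - √(25108 + (1471 - 1*6904)) = 7/35227622 - √(25108 + (1471 - 1*6904)) = 7/35227622 - √(25108 + (1471 - 6904)) = 7/35227622 - √(25108 - 5433) = 7/35227622 - √19675 = 7/35227622 - 5*√787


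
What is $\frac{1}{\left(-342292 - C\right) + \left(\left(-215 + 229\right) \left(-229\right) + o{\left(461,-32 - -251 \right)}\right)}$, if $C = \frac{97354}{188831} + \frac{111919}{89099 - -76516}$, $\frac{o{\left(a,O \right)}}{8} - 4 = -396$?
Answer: $- \frac{31273246065}{10902954125684609} \approx -2.8683 \cdot 10^{-6}$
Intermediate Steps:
$o{\left(a,O \right)} = -3136$ ($o{\left(a,O \right)} = 32 + 8 \left(-396\right) = 32 - 3168 = -3136$)
$C = \frac{37257059399}{31273246065}$ ($C = 97354 \cdot \frac{1}{188831} + \frac{111919}{89099 + 76516} = \frac{97354}{188831} + \frac{111919}{165615} = \frac{37257059399}{31273246065} \approx 1.1913$)
$\frac{1}{\left(-342292 - C\right) + \left(\left(-215 + 229\right) \left(-229\right) + o{\left(461,-32 - -251 \right)}\right)} = \frac{1}{\left(-342292 - \frac{37257059399}{31273246065}\right) + \left(\left(-215 + 229\right) \left(-229\right) - 3136\right)} = \frac{1}{\left(-342292 - \frac{37257059399}{31273246065}\right) + \left(14 \left(-229\right) - 3136\right)} = \frac{1}{- \frac{10704619199140379}{31273246065} - 6342} = \frac{1}{- \frac{10902954125684609}{31273246065}} = - \frac{31273246065}{10902954125684609}$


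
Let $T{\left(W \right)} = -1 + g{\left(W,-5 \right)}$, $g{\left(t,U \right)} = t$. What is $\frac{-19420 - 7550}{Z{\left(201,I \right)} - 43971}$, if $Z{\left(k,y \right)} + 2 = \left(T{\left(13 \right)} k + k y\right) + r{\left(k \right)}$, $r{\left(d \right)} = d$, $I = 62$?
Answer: $\frac{13485}{14449} \approx 0.93328$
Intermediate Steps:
$T{\left(W \right)} = -1 + W$
$Z{\left(k,y \right)} = -2 + 13 k + k y$ ($Z{\left(k,y \right)} = -2 + \left(\left(\left(-1 + 13\right) k + k y\right) + k\right) = -2 + \left(\left(12 k + k y\right) + k\right) = -2 + \left(13 k + k y\right) = -2 + 13 k + k y$)
$\frac{-19420 - 7550}{Z{\left(201,I \right)} - 43971} = \frac{-19420 - 7550}{\left(-2 + 13 \cdot 201 + 201 \cdot 62\right) - 43971} = - \frac{26970}{\left(-2 + 2613 + 12462\right) - 43971} = - \frac{26970}{15073 - 43971} = - \frac{26970}{-28898} = \left(-26970\right) \left(- \frac{1}{28898}\right) = \frac{13485}{14449}$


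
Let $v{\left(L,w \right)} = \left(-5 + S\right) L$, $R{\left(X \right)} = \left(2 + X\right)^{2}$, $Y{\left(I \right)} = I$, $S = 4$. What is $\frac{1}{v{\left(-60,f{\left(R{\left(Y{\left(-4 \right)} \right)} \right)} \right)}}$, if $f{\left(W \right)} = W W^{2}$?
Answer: $\frac{1}{60} \approx 0.016667$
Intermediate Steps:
$f{\left(W \right)} = W^{3}$
$v{\left(L,w \right)} = - L$ ($v{\left(L,w \right)} = \left(-5 + 4\right) L = - L$)
$\frac{1}{v{\left(-60,f{\left(R{\left(Y{\left(-4 \right)} \right)} \right)} \right)}} = \frac{1}{\left(-1\right) \left(-60\right)} = \frac{1}{60}$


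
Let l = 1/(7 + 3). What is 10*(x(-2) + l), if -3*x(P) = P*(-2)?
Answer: -37/3 ≈ -12.333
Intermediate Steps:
x(P) = 2*P/3 (x(P) = -P*(-2)/3 = -(-2)*P/3 = 2*P/3)
l = ⅒ (l = 1/10 = ⅒ ≈ 0.10000)
10*(x(-2) + l) = 10*((⅔)*(-2) + ⅒) = 10*(-4/3 + ⅒) = 10*(-37/30) = -37/3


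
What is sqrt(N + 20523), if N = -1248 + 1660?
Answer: sqrt(20935) ≈ 144.69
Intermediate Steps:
N = 412
sqrt(N + 20523) = sqrt(412 + 20523) = sqrt(20935)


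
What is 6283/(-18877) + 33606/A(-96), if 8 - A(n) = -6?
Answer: 317146250/132139 ≈ 2400.1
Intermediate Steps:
A(n) = 14 (A(n) = 8 - 1*(-6) = 8 + 6 = 14)
6283/(-18877) + 33606/A(-96) = 6283/(-18877) + 33606/14 = 6283*(-1/18877) + 33606*(1/14) = -6283/18877 + 16803/7 = 317146250/132139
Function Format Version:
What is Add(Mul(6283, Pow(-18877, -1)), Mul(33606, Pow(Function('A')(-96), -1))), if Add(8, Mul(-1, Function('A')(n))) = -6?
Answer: Rational(317146250, 132139) ≈ 2400.1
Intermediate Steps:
Function('A')(n) = 14 (Function('A')(n) = Add(8, Mul(-1, -6)) = Add(8, 6) = 14)
Add(Mul(6283, Pow(-18877, -1)), Mul(33606, Pow(Function('A')(-96), -1))) = Add(Mul(6283, Pow(-18877, -1)), Mul(33606, Pow(14, -1))) = Add(Mul(6283, Rational(-1, 18877)), Mul(33606, Rational(1, 14))) = Add(Rational(-6283, 18877), Rational(16803, 7)) = Rational(317146250, 132139)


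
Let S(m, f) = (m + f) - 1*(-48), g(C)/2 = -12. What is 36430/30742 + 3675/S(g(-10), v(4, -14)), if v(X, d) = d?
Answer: 11334115/30742 ≈ 368.69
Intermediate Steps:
g(C) = -24 (g(C) = 2*(-12) = -24)
S(m, f) = 48 + f + m (S(m, f) = (f + m) + 48 = 48 + f + m)
36430/30742 + 3675/S(g(-10), v(4, -14)) = 36430/30742 + 3675/(48 - 14 - 24) = 36430*(1/30742) + 3675/10 = 18215/15371 + 3675*(1/10) = 18215/15371 + 735/2 = 11334115/30742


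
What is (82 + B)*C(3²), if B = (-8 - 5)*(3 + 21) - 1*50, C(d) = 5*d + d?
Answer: -15120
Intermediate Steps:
C(d) = 6*d
B = -362 (B = -13*24 - 50 = -312 - 50 = -362)
(82 + B)*C(3²) = (82 - 362)*(6*3²) = -1680*9 = -280*54 = -15120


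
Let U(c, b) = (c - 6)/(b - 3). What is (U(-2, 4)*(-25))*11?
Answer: 2200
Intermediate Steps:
U(c, b) = (-6 + c)/(-3 + b)
(U(-2, 4)*(-25))*11 = (((-6 - 2)/(-3 + 4))*(-25))*11 = ((-8/1)*(-25))*11 = ((1*(-8))*(-25))*11 = -8*(-25)*11 = 200*11 = 2200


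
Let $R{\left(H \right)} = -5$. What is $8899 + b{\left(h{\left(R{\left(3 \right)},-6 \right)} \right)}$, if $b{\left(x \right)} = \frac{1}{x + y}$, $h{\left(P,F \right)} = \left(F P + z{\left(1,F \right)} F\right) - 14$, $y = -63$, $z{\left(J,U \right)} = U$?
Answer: $\frac{97888}{11} \approx 8898.9$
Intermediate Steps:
$h{\left(P,F \right)} = -14 + F^{2} + F P$ ($h{\left(P,F \right)} = \left(F P + F F\right) - 14 = \left(F P + F^{2}\right) - 14 = \left(F^{2} + F P\right) - 14 = -14 + F^{2} + F P$)
$b{\left(x \right)} = \frac{1}{-63 + x}$ ($b{\left(x \right)} = \frac{1}{x - 63} = \frac{1}{-63 + x}$)
$8899 + b{\left(h{\left(R{\left(3 \right)},-6 \right)} \right)} = 8899 + \frac{1}{-63 - \left(-16 - 36\right)} = 8899 + \frac{1}{-63 + \left(-14 + 36 + 30\right)} = 8899 + \frac{1}{-63 + 52} = 8899 + \frac{1}{-11} = 8899 - \frac{1}{11} = \frac{97888}{11}$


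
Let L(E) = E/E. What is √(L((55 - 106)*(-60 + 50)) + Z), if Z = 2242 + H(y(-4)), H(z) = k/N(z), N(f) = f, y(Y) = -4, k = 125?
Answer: 3*√983/2 ≈ 47.029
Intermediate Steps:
L(E) = 1
H(z) = 125/z
Z = 8843/4 (Z = 2242 + 125/(-4) = 2242 + 125*(-¼) = 2242 - 125/4 = 8843/4 ≈ 2210.8)
√(L((55 - 106)*(-60 + 50)) + Z) = √(1 + 8843/4) = √(8847/4) = 3*√983/2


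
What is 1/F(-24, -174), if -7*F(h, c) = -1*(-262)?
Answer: -7/262 ≈ -0.026718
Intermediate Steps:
F(h, c) = -262/7 (F(h, c) = -(-1)*(-262)/7 = -⅐*262 = -262/7)
1/F(-24, -174) = 1/(-262/7) = -7/262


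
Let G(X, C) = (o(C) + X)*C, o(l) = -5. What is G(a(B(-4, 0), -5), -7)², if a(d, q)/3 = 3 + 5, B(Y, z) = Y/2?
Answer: 17689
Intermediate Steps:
B(Y, z) = Y/2 (B(Y, z) = Y*(½) = Y/2)
a(d, q) = 24 (a(d, q) = 3*(3 + 5) = 3*8 = 24)
G(X, C) = C*(-5 + X) (G(X, C) = (-5 + X)*C = C*(-5 + X))
G(a(B(-4, 0), -5), -7)² = (-7*(-5 + 24))² = (-7*19)² = (-133)² = 17689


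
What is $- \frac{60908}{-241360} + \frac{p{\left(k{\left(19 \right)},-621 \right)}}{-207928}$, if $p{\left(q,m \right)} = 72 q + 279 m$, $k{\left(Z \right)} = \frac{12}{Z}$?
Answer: $\frac{9240666173}{8513611960} \approx 1.0854$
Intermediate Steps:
$- \frac{60908}{-241360} + \frac{p{\left(k{\left(19 \right)},-621 \right)}}{-207928} = - \frac{60908}{-241360} + \frac{72 \cdot \frac{12}{19} + 279 \left(-621\right)}{-207928} = \left(-60908\right) \left(- \frac{1}{241360}\right) + \left(72 \cdot 12 \cdot \frac{1}{19} - 173259\right) \left(- \frac{1}{207928}\right) = \frac{15227}{60340} + \left(72 \cdot \frac{12}{19} - 173259\right) \left(- \frac{1}{207928}\right) = \frac{15227}{60340} + \left(\frac{864}{19} - 173259\right) \left(- \frac{1}{207928}\right) = \frac{15227}{60340} - - \frac{470151}{564376} = \frac{15227}{60340} + \frac{470151}{564376} = \frac{9240666173}{8513611960}$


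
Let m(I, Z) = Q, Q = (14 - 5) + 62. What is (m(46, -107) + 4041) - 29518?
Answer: -25406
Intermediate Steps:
Q = 71 (Q = 9 + 62 = 71)
m(I, Z) = 71
(m(46, -107) + 4041) - 29518 = (71 + 4041) - 29518 = 4112 - 29518 = -25406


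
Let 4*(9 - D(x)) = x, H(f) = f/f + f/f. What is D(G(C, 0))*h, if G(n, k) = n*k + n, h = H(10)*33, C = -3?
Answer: 1287/2 ≈ 643.50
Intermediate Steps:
H(f) = 2 (H(f) = 1 + 1 = 2)
h = 66 (h = 2*33 = 66)
G(n, k) = n + k*n (G(n, k) = k*n + n = n + k*n)
D(x) = 9 - x/4
D(G(C, 0))*h = (9 - (-3)*(1 + 0)/4)*66 = (9 - (-3)/4)*66 = (9 - ¼*(-3))*66 = (9 + ¾)*66 = (39/4)*66 = 1287/2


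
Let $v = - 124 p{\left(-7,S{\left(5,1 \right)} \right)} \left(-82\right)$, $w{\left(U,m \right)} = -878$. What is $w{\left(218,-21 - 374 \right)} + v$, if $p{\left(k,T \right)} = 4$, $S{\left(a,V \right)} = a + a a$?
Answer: $39794$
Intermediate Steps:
$S{\left(a,V \right)} = a + a^{2}$
$v = 40672$ ($v = \left(-124\right) 4 \left(-82\right) = \left(-496\right) \left(-82\right) = 40672$)
$w{\left(218,-21 - 374 \right)} + v = -878 + 40672 = 39794$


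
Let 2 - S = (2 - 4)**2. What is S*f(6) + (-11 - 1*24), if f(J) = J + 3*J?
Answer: -83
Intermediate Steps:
S = -2 (S = 2 - (2 - 4)**2 = 2 - 1*(-2)**2 = 2 - 1*4 = 2 - 4 = -2)
f(J) = 4*J
S*f(6) + (-11 - 1*24) = -8*6 + (-11 - 1*24) = -2*24 + (-11 - 24) = -48 - 35 = -83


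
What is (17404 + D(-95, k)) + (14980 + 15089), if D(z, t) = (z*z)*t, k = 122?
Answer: 1148523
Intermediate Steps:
D(z, t) = t*z**2 (D(z, t) = z**2*t = t*z**2)
(17404 + D(-95, k)) + (14980 + 15089) = (17404 + 122*(-95)**2) + (14980 + 15089) = (17404 + 122*9025) + 30069 = (17404 + 1101050) + 30069 = 1118454 + 30069 = 1148523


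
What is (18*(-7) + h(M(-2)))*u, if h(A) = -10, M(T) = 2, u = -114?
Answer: 15504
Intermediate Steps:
(18*(-7) + h(M(-2)))*u = (18*(-7) - 10)*(-114) = (-126 - 10)*(-114) = -136*(-114) = 15504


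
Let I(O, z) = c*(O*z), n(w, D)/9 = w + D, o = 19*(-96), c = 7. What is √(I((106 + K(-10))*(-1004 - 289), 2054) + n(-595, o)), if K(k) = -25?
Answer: 3*I*√167319205 ≈ 38806.0*I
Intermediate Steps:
o = -1824
n(w, D) = 9*D + 9*w (n(w, D) = 9*(w + D) = 9*(D + w) = 9*D + 9*w)
I(O, z) = 7*O*z (I(O, z) = 7*(O*z) = 7*O*z)
√(I((106 + K(-10))*(-1004 - 289), 2054) + n(-595, o)) = √(7*((106 - 25)*(-1004 - 289))*2054 + (9*(-1824) + 9*(-595))) = √(7*(81*(-1293))*2054 + (-16416 - 5355)) = √(7*(-104733)*2054 - 21771) = √(-1505851074 - 21771) = √(-1505872845) = 3*I*√167319205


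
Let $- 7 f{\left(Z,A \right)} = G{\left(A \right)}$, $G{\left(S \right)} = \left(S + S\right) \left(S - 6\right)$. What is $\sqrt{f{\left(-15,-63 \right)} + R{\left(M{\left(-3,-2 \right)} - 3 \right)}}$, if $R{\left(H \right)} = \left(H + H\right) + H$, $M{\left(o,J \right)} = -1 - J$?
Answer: $4 i \sqrt{78} \approx 35.327 i$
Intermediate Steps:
$G{\left(S \right)} = 2 S \left(-6 + S\right)$
$f{\left(Z,A \right)} = - \frac{2 A \left(-6 + A\right)}{7}$
$R{\left(H \right)} = 3 H$ ($R{\left(H \right)} = 2 H + H = 3 H$)
$\sqrt{f{\left(-15,-63 \right)} + R{\left(M{\left(-3,-2 \right)} - 3 \right)}} = \sqrt{\frac{2}{7} \left(-63\right) \left(6 - -63\right) + 3 \left(\left(-1 - -2\right) - 3\right)} = \sqrt{\frac{2}{7} \left(-63\right) \left(6 + 63\right) + 3 \left(\left(-1 + 2\right) - 3\right)} = \sqrt{\frac{2}{7} \left(-63\right) 69 + 3 \left(1 - 3\right)} = \sqrt{-1242 + 3 \left(-2\right)} = \sqrt{-1242 - 6} = \sqrt{-1248} = 4 i \sqrt{78}$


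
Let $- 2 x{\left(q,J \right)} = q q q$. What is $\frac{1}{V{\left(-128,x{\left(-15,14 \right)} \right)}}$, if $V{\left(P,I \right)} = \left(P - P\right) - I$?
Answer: $- \frac{2}{3375} \approx -0.00059259$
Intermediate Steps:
$x{\left(q,J \right)} = - \frac{q^{3}}{2}$ ($x{\left(q,J \right)} = - \frac{q q q}{2} = - \frac{q^{2} q}{2} = - \frac{q^{3}}{2}$)
$V{\left(P,I \right)} = - I$ ($V{\left(P,I \right)} = 0 - I = - I$)
$\frac{1}{V{\left(-128,x{\left(-15,14 \right)} \right)}} = \frac{1}{\left(-1\right) \left(- \frac{\left(-15\right)^{3}}{2}\right)} = \frac{1}{\left(-1\right) \left(\left(- \frac{1}{2}\right) \left(-3375\right)\right)} = \frac{1}{\left(-1\right) \frac{3375}{2}} = \frac{1}{- \frac{3375}{2}} = - \frac{2}{3375}$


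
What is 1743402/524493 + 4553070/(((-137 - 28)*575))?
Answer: -49392179528/1105806075 ≈ -44.666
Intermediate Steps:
1743402/524493 + 4553070/(((-137 - 28)*575)) = 1743402*(1/524493) + 4553070/((-165*575)) = 581134/174831 + 4553070/(-94875) = 581134/174831 + 4553070*(-1/94875) = 581134/174831 - 303538/6325 = -49392179528/1105806075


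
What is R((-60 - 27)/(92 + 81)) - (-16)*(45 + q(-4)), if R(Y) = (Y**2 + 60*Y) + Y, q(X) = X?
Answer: 18722882/29929 ≈ 625.58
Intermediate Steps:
R(Y) = Y**2 + 61*Y
R((-60 - 27)/(92 + 81)) - (-16)*(45 + q(-4)) = ((-60 - 27)/(92 + 81))*(61 + (-60 - 27)/(92 + 81)) - (-16)*(45 - 4) = (-87/173)*(61 - 87/173) - (-16)*41 = (-87*1/173)*(61 - 87*1/173) - 1*(-656) = -87*(61 - 87/173)/173 + 656 = -87/173*10466/173 + 656 = -910542/29929 + 656 = 18722882/29929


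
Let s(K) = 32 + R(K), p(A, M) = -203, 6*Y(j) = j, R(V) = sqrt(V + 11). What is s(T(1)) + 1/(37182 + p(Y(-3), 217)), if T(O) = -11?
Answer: 1183329/36979 ≈ 32.000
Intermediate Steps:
R(V) = sqrt(11 + V)
Y(j) = j/6
s(K) = 32 + sqrt(11 + K)
s(T(1)) + 1/(37182 + p(Y(-3), 217)) = (32 + sqrt(11 - 11)) + 1/(37182 - 203) = (32 + sqrt(0)) + 1/36979 = (32 + 0) + 1/36979 = 32 + 1/36979 = 1183329/36979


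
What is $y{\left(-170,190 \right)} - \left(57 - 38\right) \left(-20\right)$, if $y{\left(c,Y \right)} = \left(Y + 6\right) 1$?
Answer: $576$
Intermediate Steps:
$y{\left(c,Y \right)} = 6 + Y$ ($y{\left(c,Y \right)} = \left(6 + Y\right) 1 = 6 + Y$)
$y{\left(-170,190 \right)} - \left(57 - 38\right) \left(-20\right) = \left(6 + 190\right) - \left(57 - 38\right) \left(-20\right) = 196 - 19 \left(-20\right) = 196 - -380 = 196 + 380 = 576$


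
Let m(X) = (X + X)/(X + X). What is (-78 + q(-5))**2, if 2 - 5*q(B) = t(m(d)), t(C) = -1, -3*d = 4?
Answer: 149769/25 ≈ 5990.8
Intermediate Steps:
d = -4/3 (d = -1/3*4 = -4/3 ≈ -1.3333)
m(X) = 1 (m(X) = (2*X)/((2*X)) = (2*X)*(1/(2*X)) = 1)
q(B) = 3/5 (q(B) = 2/5 - 1/5*(-1) = 2/5 + 1/5 = 3/5)
(-78 + q(-5))**2 = (-78 + 3/5)**2 = (-387/5)**2 = 149769/25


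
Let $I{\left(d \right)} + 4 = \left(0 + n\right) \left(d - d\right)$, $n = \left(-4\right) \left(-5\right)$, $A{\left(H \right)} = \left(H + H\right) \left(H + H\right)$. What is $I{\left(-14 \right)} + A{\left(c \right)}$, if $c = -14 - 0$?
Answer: $780$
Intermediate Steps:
$c = -14$ ($c = -14 + 0 = -14$)
$A{\left(H \right)} = 4 H^{2}$ ($A{\left(H \right)} = 2 H 2 H = 4 H^{2}$)
$n = 20$
$I{\left(d \right)} = -4$ ($I{\left(d \right)} = -4 + \left(0 + 20\right) \left(d - d\right) = -4 + 20 \cdot 0 = -4 + 0 = -4$)
$I{\left(-14 \right)} + A{\left(c \right)} = -4 + 4 \left(-14\right)^{2} = -4 + 4 \cdot 196 = -4 + 784 = 780$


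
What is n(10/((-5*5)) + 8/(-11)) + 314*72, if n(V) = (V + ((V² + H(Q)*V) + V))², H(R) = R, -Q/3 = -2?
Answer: 207426576096/9150625 ≈ 22668.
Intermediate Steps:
Q = 6 (Q = -3*(-2) = 6)
n(V) = (V² + 8*V)² (n(V) = (V + ((V² + 6*V) + V))² = (V + (V² + 7*V))² = (V² + 8*V)²)
n(10/((-5*5)) + 8/(-11)) + 314*72 = (10/((-5*5)) + 8/(-11))²*(8 + (10/((-5*5)) + 8/(-11)))² + 314*72 = (10/(-25) + 8*(-1/11))²*(8 + (10/(-25) + 8*(-1/11)))² + 22608 = (10*(-1/25) - 8/11)²*(8 + (10*(-1/25) - 8/11))² + 22608 = (-⅖ - 8/11)²*(8 + (-⅖ - 8/11))² + 22608 = (-62/55)²*(8 - 62/55)² + 22608 = 3844*(378/55)²/3025 + 22608 = (3844/3025)*(142884/3025) + 22608 = 549246096/9150625 + 22608 = 207426576096/9150625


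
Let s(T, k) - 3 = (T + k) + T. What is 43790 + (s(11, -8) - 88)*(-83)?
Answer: 49683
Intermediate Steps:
s(T, k) = 3 + k + 2*T (s(T, k) = 3 + ((T + k) + T) = 3 + (k + 2*T) = 3 + k + 2*T)
43790 + (s(11, -8) - 88)*(-83) = 43790 + ((3 - 8 + 2*11) - 88)*(-83) = 43790 + ((3 - 8 + 22) - 88)*(-83) = 43790 + (17 - 88)*(-83) = 43790 - 71*(-83) = 43790 + 5893 = 49683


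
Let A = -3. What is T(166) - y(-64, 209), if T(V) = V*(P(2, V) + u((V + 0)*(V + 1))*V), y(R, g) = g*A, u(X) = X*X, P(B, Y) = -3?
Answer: 21177041830033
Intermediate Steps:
u(X) = X**2
y(R, g) = -3*g (y(R, g) = g*(-3) = -3*g)
T(V) = V*(-3 + V**3*(1 + V)**2) (T(V) = V*(-3 + ((V + 0)*(V + 1))**2*V) = V*(-3 + (V*(1 + V))**2*V) = V*(-3 + (V**2*(1 + V)**2)*V) = V*(-3 + V**3*(1 + V)**2))
T(166) - y(-64, 209) = 166*(-3 + 166**3*(1 + 166)**2) - (-3)*209 = 166*(-3 + 4574296*167**2) - 1*(-627) = 166*(-3 + 4574296*27889) + 627 = 166*(-3 + 127572541144) + 627 = 166*127572541141 + 627 = 21177041829406 + 627 = 21177041830033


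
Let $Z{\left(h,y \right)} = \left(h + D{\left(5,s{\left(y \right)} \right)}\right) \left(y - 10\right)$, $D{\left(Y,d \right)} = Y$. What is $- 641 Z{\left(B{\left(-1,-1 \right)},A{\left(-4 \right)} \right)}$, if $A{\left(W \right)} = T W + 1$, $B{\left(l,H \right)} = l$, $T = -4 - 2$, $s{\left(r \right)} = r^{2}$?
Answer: $-38460$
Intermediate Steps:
$T = -6$ ($T = -4 - 2 = -6$)
$A{\left(W \right)} = 1 - 6 W$ ($A{\left(W \right)} = - 6 W + 1 = 1 - 6 W$)
$Z{\left(h,y \right)} = \left(-10 + y\right) \left(5 + h\right)$ ($Z{\left(h,y \right)} = \left(h + 5\right) \left(y - 10\right) = \left(5 + h\right) \left(-10 + y\right) = \left(-10 + y\right) \left(5 + h\right)$)
$- 641 Z{\left(B{\left(-1,-1 \right)},A{\left(-4 \right)} \right)} = - 641 \left(-50 - -10 + 5 \left(1 - -24\right) - \left(1 - -24\right)\right) = - 641 \left(-50 + 10 + 5 \left(1 + 24\right) - \left(1 + 24\right)\right) = - 641 \left(-50 + 10 + 5 \cdot 25 - 25\right) = - 641 \left(-50 + 10 + 125 - 25\right) = \left(-641\right) 60 = -38460$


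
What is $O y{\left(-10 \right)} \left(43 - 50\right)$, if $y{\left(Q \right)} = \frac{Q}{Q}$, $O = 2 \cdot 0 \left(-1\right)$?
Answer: $0$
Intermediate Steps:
$O = 0$ ($O = 0 \left(-1\right) = 0$)
$y{\left(Q \right)} = 1$
$O y{\left(-10 \right)} \left(43 - 50\right) = 0 \cdot 1 \left(43 - 50\right) = 0 \left(-7\right) = 0$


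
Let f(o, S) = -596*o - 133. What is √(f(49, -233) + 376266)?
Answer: √346929 ≈ 589.01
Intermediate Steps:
f(o, S) = -133 - 596*o
√(f(49, -233) + 376266) = √((-133 - 596*49) + 376266) = √((-133 - 29204) + 376266) = √(-29337 + 376266) = √346929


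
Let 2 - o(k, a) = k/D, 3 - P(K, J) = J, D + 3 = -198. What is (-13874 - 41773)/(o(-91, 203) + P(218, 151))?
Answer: 11185047/29437 ≈ 379.97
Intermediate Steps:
D = -201 (D = -3 - 198 = -201)
P(K, J) = 3 - J
o(k, a) = 2 + k/201 (o(k, a) = 2 - k/(-201) = 2 - k*(-1)/201 = 2 - (-1)*k/201 = 2 + k/201)
(-13874 - 41773)/(o(-91, 203) + P(218, 151)) = (-13874 - 41773)/((2 + (1/201)*(-91)) + (3 - 1*151)) = -55647/((2 - 91/201) + (3 - 151)) = -55647/(311/201 - 148) = -55647/(-29437/201) = -55647*(-201/29437) = 11185047/29437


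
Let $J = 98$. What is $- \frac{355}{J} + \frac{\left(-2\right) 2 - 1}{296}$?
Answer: $- \frac{52785}{14504} \approx -3.6393$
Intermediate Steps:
$- \frac{355}{J} + \frac{\left(-2\right) 2 - 1}{296} = - \frac{355}{98} + \frac{\left(-2\right) 2 - 1}{296} = \left(-355\right) \frac{1}{98} + \left(-4 - 1\right) \frac{1}{296} = - \frac{355}{98} - \frac{5}{296} = - \frac{52785}{14504}$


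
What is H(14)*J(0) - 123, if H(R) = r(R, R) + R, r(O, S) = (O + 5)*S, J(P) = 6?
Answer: 1557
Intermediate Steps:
r(O, S) = S*(5 + O) (r(O, S) = (5 + O)*S = S*(5 + O))
H(R) = R + R*(5 + R) (H(R) = R*(5 + R) + R = R + R*(5 + R))
H(14)*J(0) - 123 = (14*(6 + 14))*6 - 123 = (14*20)*6 - 123 = 280*6 - 123 = 1680 - 123 = 1557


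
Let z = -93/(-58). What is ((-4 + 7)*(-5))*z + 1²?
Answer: -1337/58 ≈ -23.052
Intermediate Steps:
z = 93/58 (z = -93*(-1/58) = 93/58 ≈ 1.6034)
((-4 + 7)*(-5))*z + 1² = ((-4 + 7)*(-5))*(93/58) + 1² = (3*(-5))*(93/58) + 1 = -15*93/58 + 1 = -1395/58 + 1 = -1337/58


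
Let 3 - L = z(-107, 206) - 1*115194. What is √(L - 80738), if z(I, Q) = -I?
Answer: 4*√2147 ≈ 185.34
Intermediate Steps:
L = 115090 (L = 3 - (-1*(-107) - 1*115194) = 3 - (107 - 115194) = 3 - 1*(-115087) = 3 + 115087 = 115090)
√(L - 80738) = √(115090 - 80738) = √34352 = 4*√2147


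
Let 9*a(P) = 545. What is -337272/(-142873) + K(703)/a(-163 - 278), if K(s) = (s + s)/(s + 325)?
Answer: 95383962831/40023013490 ≈ 2.3832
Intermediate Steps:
a(P) = 545/9 (a(P) = (⅑)*545 = 545/9)
K(s) = 2*s/(325 + s) (K(s) = (2*s)/(325 + s) = 2*s/(325 + s))
-337272/(-142873) + K(703)/a(-163 - 278) = -337272/(-142873) + (2*703/(325 + 703))/(545/9) = -337272*(-1/142873) + (2*703/1028)*(9/545) = 337272/142873 + (2*703*(1/1028))*(9/545) = 337272/142873 + (703/514)*(9/545) = 337272/142873 + 6327/280130 = 95383962831/40023013490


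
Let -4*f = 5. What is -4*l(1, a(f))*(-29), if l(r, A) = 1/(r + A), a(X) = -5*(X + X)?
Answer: 232/27 ≈ 8.5926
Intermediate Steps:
f = -5/4 (f = -¼*5 = -5/4 ≈ -1.2500)
a(X) = -10*X
l(r, A) = 1/(A + r)
-4*l(1, a(f))*(-29) = -4/(-10*(-5/4) + 1)*(-29) = -4/(25/2 + 1)*(-29) = -4/27/2*(-29) = -4*2/27*(-29) = -8/27*(-29) = 232/27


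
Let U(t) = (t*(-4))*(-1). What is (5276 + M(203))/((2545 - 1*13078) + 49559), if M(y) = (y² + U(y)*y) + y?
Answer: 105762/19513 ≈ 5.4201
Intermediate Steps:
U(t) = 4*t (U(t) = -4*t*(-1) = 4*t)
M(y) = y + 5*y² (M(y) = (y² + (4*y)*y) + y = (y² + 4*y²) + y = 5*y² + y = y + 5*y²)
(5276 + M(203))/((2545 - 1*13078) + 49559) = (5276 + 203*(1 + 5*203))/((2545 - 1*13078) + 49559) = (5276 + 203*(1 + 1015))/((2545 - 13078) + 49559) = (5276 + 203*1016)/(-10533 + 49559) = (5276 + 206248)/39026 = 211524*(1/39026) = 105762/19513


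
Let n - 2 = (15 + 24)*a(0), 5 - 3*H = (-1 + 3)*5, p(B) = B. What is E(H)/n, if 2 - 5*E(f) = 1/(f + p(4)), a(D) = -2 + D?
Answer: -11/2660 ≈ -0.0041353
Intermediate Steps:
H = -5/3 (H = 5/3 - (-1 + 3)*5/3 = 5/3 - 2*5/3 = 5/3 - 1/3*10 = 5/3 - 10/3 = -5/3 ≈ -1.6667)
E(f) = 2/5 - 1/(5*(4 + f)) (E(f) = 2/5 - 1/(5*(f + 4)) = 2/5 - 1/(5*(4 + f)))
n = -76 (n = 2 + (15 + 24)*(-2 + 0) = 2 + 39*(-2) = 2 - 78 = -76)
E(H)/n = ((7 + 2*(-5/3))/(5*(4 - 5/3)))/(-76) = ((7 - 10/3)/(5*(7/3)))*(-1/76) = ((1/5)*(3/7)*(11/3))*(-1/76) = (11/35)*(-1/76) = -11/2660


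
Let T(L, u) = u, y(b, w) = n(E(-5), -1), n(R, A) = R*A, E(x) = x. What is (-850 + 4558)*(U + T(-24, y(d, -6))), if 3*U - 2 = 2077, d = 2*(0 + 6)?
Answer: 2588184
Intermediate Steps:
d = 12 (d = 2*6 = 12)
n(R, A) = A*R
y(b, w) = 5 (y(b, w) = -1*(-5) = 5)
U = 693 (U = ⅔ + (⅓)*2077 = ⅔ + 2077/3 = 693)
(-850 + 4558)*(U + T(-24, y(d, -6))) = (-850 + 4558)*(693 + 5) = 3708*698 = 2588184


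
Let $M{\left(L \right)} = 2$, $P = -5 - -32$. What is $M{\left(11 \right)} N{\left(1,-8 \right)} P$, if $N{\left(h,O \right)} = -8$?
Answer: $-432$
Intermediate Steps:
$P = 27$ ($P = -5 + 32 = 27$)
$M{\left(11 \right)} N{\left(1,-8 \right)} P = 2 \left(-8\right) 27 = \left(-16\right) 27 = -432$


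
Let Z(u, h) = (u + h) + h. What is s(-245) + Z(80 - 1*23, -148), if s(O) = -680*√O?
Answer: -239 - 4760*I*√5 ≈ -239.0 - 10644.0*I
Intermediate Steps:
Z(u, h) = u + 2*h (Z(u, h) = (h + u) + h = u + 2*h)
s(-245) + Z(80 - 1*23, -148) = -4760*I*√5 + ((80 - 1*23) + 2*(-148)) = -4760*I*√5 + ((80 - 23) - 296) = -4760*I*√5 + (57 - 296) = -4760*I*√5 - 239 = -239 - 4760*I*√5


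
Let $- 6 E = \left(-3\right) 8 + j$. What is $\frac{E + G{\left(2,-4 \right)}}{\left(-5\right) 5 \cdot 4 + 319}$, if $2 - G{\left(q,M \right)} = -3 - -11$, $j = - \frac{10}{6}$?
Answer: $- \frac{31}{3942} \approx -0.007864$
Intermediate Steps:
$j = - \frac{5}{3}$ ($j = \left(-10\right) \frac{1}{6} = - \frac{5}{3} \approx -1.6667$)
$G{\left(q,M \right)} = -6$ ($G{\left(q,M \right)} = 2 - \left(-3 - -11\right) = 2 - \left(-3 + 11\right) = 2 - 8 = -6$)
$E = \frac{77}{18}$ ($E = - \frac{\left(-3\right) 8 - \frac{5}{3}}{6} = - \frac{-24 - \frac{5}{3}}{6} = \left(- \frac{1}{6}\right) \left(- \frac{77}{3}\right) = \frac{77}{18} \approx 4.2778$)
$\frac{E + G{\left(2,-4 \right)}}{\left(-5\right) 5 \cdot 4 + 319} = \frac{\frac{77}{18} - 6}{\left(-5\right) 5 \cdot 4 + 319} = - \frac{31}{18 \left(\left(-25\right) 4 + 319\right)} = - \frac{31}{18 \left(-100 + 319\right)} = - \frac{31}{18 \cdot 219} = \left(- \frac{31}{18}\right) \frac{1}{219} = - \frac{31}{3942}$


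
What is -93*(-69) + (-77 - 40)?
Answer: 6300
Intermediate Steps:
-93*(-69) + (-77 - 40) = 6417 - 117 = 6300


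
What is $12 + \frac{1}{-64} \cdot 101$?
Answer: $\frac{667}{64} \approx 10.422$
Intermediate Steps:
$12 + \frac{1}{-64} \cdot 101 = 12 - \frac{101}{64} = \frac{667}{64}$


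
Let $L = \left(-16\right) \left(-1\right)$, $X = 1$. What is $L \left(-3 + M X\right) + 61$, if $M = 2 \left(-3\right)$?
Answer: $-83$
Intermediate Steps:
$M = -6$
$L = 16$
$L \left(-3 + M X\right) + 61 = 16 \left(-3 - 6\right) + 61 = 16 \left(-9\right) + 61 = -144 + 61 = -83$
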